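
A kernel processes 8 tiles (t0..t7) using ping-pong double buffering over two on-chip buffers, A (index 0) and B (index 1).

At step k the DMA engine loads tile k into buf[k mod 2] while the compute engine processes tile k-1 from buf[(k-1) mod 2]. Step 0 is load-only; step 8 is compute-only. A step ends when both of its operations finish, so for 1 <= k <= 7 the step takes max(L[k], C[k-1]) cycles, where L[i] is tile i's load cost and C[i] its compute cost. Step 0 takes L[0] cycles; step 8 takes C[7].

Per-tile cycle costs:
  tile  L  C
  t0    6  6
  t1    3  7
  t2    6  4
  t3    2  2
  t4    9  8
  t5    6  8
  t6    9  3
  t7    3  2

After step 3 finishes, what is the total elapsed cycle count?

[0] DMA t0→A (6c) ∥ CU idle ⇒ 6c, clock 6
[1] DMA t1→B (3c) ∥ CU A:t0 (6c) ⇒ 6c, clock 12
[2] DMA t2→A (6c) ∥ CU B:t1 (7c) ⇒ 7c, clock 19
[3] DMA t3→B (2c) ∥ CU A:t2 (4c) ⇒ 4c, clock 23
[4] DMA t4→A (9c) ∥ CU B:t3 (2c) ⇒ 9c, clock 32
[5] DMA t5→B (6c) ∥ CU A:t4 (8c) ⇒ 8c, clock 40
[6] DMA t6→A (9c) ∥ CU B:t5 (8c) ⇒ 9c, clock 49
[7] DMA t7→B (3c) ∥ CU A:t6 (3c) ⇒ 3c, clock 52
[8] DMA idle ∥ CU B:t7 (2c) ⇒ 2c, clock 54

end_cycle[3] = 23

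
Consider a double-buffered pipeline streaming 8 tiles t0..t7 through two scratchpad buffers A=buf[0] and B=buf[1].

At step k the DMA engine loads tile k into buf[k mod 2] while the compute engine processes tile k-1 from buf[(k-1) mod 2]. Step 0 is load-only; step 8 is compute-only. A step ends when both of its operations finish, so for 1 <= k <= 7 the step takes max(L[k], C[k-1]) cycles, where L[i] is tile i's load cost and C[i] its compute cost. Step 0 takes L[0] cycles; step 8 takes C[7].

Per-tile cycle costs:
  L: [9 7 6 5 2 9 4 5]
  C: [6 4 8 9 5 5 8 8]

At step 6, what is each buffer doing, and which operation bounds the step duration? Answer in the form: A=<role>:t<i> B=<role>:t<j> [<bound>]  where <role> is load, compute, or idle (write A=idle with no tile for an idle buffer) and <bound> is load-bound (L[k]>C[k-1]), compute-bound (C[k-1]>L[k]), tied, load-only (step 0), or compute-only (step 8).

step 6: A=load:t6 B=compute:t5 [compute-bound]

  0. 9=9c; end=9; A:t0 B:-
  1. max(7,6)=7c; end=16; A:t0 B:t1
  2. max(6,4)=6c; end=22; A:t2 B:t1
  3. max(5,8)=8c; end=30; A:t2 B:t3
  4. max(2,9)=9c; end=39; A:t4 B:t3
  5. max(9,5)=9c; end=48; A:t4 B:t5
  6. max(4,5)=5c; end=53; A:t6 B:t5
  7. max(5,8)=8c; end=61; A:t6 B:t7
  8. 8=8c; end=69; A:t6 B:t7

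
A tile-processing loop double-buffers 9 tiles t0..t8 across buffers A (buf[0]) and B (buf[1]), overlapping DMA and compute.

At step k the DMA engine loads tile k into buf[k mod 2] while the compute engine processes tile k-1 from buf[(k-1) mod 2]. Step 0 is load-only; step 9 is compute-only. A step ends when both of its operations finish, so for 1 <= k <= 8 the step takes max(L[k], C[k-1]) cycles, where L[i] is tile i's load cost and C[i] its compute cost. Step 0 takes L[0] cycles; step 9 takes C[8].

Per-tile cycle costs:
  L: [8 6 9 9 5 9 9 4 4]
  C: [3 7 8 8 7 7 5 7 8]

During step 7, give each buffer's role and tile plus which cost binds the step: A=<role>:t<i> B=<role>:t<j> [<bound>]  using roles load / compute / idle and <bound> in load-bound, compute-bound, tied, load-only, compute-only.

[0] DMA t0→A (8c) ∥ CU idle ⇒ 8c, clock 8
[1] DMA t1→B (6c) ∥ CU A:t0 (3c) ⇒ 6c, clock 14
[2] DMA t2→A (9c) ∥ CU B:t1 (7c) ⇒ 9c, clock 23
[3] DMA t3→B (9c) ∥ CU A:t2 (8c) ⇒ 9c, clock 32
[4] DMA t4→A (5c) ∥ CU B:t3 (8c) ⇒ 8c, clock 40
[5] DMA t5→B (9c) ∥ CU A:t4 (7c) ⇒ 9c, clock 49
[6] DMA t6→A (9c) ∥ CU B:t5 (7c) ⇒ 9c, clock 58
[7] DMA t7→B (4c) ∥ CU A:t6 (5c) ⇒ 5c, clock 63
[8] DMA t8→A (4c) ∥ CU B:t7 (7c) ⇒ 7c, clock 70
[9] DMA idle ∥ CU A:t8 (8c) ⇒ 8c, clock 78

step 7: A=compute:t6 B=load:t7 [compute-bound]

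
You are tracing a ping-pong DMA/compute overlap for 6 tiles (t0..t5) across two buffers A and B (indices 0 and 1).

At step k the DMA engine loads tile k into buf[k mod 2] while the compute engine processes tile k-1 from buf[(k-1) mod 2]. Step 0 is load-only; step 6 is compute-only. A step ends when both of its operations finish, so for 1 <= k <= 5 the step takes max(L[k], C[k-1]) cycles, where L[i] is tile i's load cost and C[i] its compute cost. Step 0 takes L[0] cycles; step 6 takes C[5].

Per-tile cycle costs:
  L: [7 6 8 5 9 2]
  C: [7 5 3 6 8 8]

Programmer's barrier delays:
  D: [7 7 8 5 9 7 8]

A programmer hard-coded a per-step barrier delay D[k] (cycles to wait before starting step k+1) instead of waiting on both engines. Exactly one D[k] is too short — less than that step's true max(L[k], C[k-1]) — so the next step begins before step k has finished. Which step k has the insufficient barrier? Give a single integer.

[0] required=L[0]=7=7 vs D=7 ok
[1] required=max(L[1]=6,C[0]=7)=7 vs D=7 ok
[2] required=max(L[2]=8,C[1]=5)=8 vs D=8 ok
[3] required=max(L[3]=5,C[2]=3)=5 vs D=5 ok
[4] required=max(L[4]=9,C[3]=6)=9 vs D=9 ok
[5] required=max(L[5]=2,C[4]=8)=8 vs D=7 SHORT
[6] required=C[5]=8=8 vs D=8 ok

hazard at step 5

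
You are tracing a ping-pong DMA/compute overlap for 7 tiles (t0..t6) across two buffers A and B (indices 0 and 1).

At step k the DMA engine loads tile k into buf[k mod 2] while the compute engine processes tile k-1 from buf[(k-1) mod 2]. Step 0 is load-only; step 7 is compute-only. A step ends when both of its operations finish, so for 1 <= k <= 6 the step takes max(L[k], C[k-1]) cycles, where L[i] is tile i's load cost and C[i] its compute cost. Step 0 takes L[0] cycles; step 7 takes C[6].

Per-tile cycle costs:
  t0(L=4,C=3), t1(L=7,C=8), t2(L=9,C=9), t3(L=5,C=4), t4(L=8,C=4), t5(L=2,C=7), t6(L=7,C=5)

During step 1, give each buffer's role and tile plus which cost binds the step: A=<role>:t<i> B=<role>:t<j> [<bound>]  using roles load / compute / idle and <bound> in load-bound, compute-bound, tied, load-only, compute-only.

step 0: L[0]=4 → dur=4, Σ=4 | A=load:t0 B=idle [load-only]
step 1: L[1]=7 C[0]=3 → dur=7, Σ=11 | A=compute:t0 B=load:t1 [load-bound]
step 2: L[2]=9 C[1]=8 → dur=9, Σ=20 | A=load:t2 B=compute:t1 [load-bound]
step 3: L[3]=5 C[2]=9 → dur=9, Σ=29 | A=compute:t2 B=load:t3 [compute-bound]
step 4: L[4]=8 C[3]=4 → dur=8, Σ=37 | A=load:t4 B=compute:t3 [load-bound]
step 5: L[5]=2 C[4]=4 → dur=4, Σ=41 | A=compute:t4 B=load:t5 [compute-bound]
step 6: L[6]=7 C[5]=7 → dur=7, Σ=48 | A=load:t6 B=compute:t5 [tied]
step 7: C[6]=5 → dur=5, Σ=53 | A=compute:t6 B=idle [compute-only]

step 1: A=compute:t0 B=load:t1 [load-bound]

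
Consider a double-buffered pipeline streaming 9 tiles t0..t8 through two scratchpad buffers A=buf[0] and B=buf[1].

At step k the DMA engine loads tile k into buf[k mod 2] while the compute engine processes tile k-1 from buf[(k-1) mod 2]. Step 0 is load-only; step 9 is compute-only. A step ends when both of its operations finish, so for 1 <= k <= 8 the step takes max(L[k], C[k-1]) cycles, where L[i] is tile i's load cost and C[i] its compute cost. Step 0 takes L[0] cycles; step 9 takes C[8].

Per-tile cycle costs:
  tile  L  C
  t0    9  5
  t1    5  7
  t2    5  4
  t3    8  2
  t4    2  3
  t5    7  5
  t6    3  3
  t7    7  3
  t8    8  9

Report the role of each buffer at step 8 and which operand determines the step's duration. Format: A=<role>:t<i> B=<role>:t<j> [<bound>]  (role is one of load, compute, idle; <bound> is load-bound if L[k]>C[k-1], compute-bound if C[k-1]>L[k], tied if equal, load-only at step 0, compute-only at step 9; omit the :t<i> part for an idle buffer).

step 8: A=load:t8 B=compute:t7 [load-bound]

step 0: L[0]=9 → dur=9, Σ=9 | A=load:t0 B=idle [load-only]
step 1: L[1]=5 C[0]=5 → dur=5, Σ=14 | A=compute:t0 B=load:t1 [tied]
step 2: L[2]=5 C[1]=7 → dur=7, Σ=21 | A=load:t2 B=compute:t1 [compute-bound]
step 3: L[3]=8 C[2]=4 → dur=8, Σ=29 | A=compute:t2 B=load:t3 [load-bound]
step 4: L[4]=2 C[3]=2 → dur=2, Σ=31 | A=load:t4 B=compute:t3 [tied]
step 5: L[5]=7 C[4]=3 → dur=7, Σ=38 | A=compute:t4 B=load:t5 [load-bound]
step 6: L[6]=3 C[5]=5 → dur=5, Σ=43 | A=load:t6 B=compute:t5 [compute-bound]
step 7: L[7]=7 C[6]=3 → dur=7, Σ=50 | A=compute:t6 B=load:t7 [load-bound]
step 8: L[8]=8 C[7]=3 → dur=8, Σ=58 | A=load:t8 B=compute:t7 [load-bound]
step 9: C[8]=9 → dur=9, Σ=67 | A=compute:t8 B=idle [compute-only]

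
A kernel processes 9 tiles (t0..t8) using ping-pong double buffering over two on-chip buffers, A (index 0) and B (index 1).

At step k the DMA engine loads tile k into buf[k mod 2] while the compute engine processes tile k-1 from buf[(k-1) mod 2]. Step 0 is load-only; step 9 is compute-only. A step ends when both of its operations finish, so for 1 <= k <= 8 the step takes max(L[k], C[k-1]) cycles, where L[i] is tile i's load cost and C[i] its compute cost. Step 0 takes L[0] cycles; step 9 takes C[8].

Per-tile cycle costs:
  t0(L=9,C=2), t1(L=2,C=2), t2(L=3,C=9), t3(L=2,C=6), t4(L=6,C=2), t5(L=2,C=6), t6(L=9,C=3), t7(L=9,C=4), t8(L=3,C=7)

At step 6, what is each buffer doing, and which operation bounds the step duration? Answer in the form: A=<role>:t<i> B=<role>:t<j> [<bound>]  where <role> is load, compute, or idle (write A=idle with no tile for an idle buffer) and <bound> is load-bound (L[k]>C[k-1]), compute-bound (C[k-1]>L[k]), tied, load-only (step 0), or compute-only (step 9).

k=0 load=t0/9c comp=- wait=9 total=9
k=1 load=t1/2c comp=t0/2c wait=2 total=11
k=2 load=t2/3c comp=t1/2c wait=3 total=14
k=3 load=t3/2c comp=t2/9c wait=9 total=23
k=4 load=t4/6c comp=t3/6c wait=6 total=29
k=5 load=t5/2c comp=t4/2c wait=2 total=31
k=6 load=t6/9c comp=t5/6c wait=9 total=40
k=7 load=t7/9c comp=t6/3c wait=9 total=49
k=8 load=t8/3c comp=t7/4c wait=4 total=53
k=9 load=- comp=t8/7c wait=7 total=60

step 6: A=load:t6 B=compute:t5 [load-bound]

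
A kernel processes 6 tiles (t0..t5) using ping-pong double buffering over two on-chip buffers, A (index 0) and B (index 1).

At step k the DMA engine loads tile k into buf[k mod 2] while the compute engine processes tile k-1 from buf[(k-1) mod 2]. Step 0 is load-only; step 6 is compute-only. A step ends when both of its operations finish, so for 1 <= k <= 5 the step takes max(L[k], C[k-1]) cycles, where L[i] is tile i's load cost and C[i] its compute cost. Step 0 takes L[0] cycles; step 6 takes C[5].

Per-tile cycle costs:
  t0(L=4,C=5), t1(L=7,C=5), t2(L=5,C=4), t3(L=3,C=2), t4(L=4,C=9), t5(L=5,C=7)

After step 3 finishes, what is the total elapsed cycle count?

end_cycle[3] = 20

  0. 4=4c; end=4; A:t0 B:-
  1. max(7,5)=7c; end=11; A:t0 B:t1
  2. max(5,5)=5c; end=16; A:t2 B:t1
  3. max(3,4)=4c; end=20; A:t2 B:t3
  4. max(4,2)=4c; end=24; A:t4 B:t3
  5. max(5,9)=9c; end=33; A:t4 B:t5
  6. 7=7c; end=40; A:t4 B:t5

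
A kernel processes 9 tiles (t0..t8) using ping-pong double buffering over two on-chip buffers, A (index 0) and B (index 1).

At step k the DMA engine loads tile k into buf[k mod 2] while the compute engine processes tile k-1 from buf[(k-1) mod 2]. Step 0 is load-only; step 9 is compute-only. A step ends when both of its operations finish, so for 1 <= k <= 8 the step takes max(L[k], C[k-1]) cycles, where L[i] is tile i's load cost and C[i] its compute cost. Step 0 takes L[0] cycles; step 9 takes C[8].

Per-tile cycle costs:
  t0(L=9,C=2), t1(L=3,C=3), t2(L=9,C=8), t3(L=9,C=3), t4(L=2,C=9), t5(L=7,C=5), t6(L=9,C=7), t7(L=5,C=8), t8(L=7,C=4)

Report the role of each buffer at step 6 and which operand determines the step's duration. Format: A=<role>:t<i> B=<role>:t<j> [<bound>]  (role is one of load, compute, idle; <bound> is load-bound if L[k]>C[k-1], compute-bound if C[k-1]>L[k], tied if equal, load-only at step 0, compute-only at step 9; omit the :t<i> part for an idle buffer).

step 6: A=load:t6 B=compute:t5 [load-bound]

k=0 load=t0/9c comp=- wait=9 total=9
k=1 load=t1/3c comp=t0/2c wait=3 total=12
k=2 load=t2/9c comp=t1/3c wait=9 total=21
k=3 load=t3/9c comp=t2/8c wait=9 total=30
k=4 load=t4/2c comp=t3/3c wait=3 total=33
k=5 load=t5/7c comp=t4/9c wait=9 total=42
k=6 load=t6/9c comp=t5/5c wait=9 total=51
k=7 load=t7/5c comp=t6/7c wait=7 total=58
k=8 load=t8/7c comp=t7/8c wait=8 total=66
k=9 load=- comp=t8/4c wait=4 total=70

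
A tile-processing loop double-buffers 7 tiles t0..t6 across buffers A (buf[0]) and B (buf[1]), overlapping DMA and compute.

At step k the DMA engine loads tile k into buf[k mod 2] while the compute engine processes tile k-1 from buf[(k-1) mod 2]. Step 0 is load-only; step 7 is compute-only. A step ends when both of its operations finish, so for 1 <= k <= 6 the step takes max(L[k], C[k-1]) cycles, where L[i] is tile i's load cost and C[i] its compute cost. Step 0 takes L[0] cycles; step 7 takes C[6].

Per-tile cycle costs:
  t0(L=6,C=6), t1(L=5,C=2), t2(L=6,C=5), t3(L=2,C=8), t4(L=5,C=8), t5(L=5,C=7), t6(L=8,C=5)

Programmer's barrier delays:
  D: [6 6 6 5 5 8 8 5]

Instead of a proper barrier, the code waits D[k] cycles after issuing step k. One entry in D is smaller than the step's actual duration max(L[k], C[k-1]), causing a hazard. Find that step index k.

step 0: need L[0]=6 = 6; D[0]=6 ok
step 1: need max(L[1]=5,C[0]=6) = 6; D[1]=6 ok
step 2: need max(L[2]=6,C[1]=2) = 6; D[2]=6 ok
step 3: need max(L[3]=2,C[2]=5) = 5; D[3]=5 ok
step 4: need max(L[4]=5,C[3]=8) = 8; D[4]=5 SHORT
step 5: need max(L[5]=5,C[4]=8) = 8; D[5]=8 ok
step 6: need max(L[6]=8,C[5]=7) = 8; D[6]=8 ok
step 7: need C[6]=5 = 5; D[7]=5 ok

hazard at step 4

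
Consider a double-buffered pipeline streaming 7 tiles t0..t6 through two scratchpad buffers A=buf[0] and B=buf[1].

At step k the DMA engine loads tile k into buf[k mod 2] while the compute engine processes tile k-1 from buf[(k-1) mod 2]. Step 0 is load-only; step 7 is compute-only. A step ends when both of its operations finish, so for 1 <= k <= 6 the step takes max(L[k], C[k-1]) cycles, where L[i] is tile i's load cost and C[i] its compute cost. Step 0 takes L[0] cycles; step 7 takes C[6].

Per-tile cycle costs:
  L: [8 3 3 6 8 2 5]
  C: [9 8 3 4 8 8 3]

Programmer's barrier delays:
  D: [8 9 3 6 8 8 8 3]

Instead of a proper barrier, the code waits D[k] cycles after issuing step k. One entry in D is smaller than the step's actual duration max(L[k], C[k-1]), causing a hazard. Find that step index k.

step 0: need L[0]=8 = 8; D[0]=8 ok
step 1: need max(L[1]=3,C[0]=9) = 9; D[1]=9 ok
step 2: need max(L[2]=3,C[1]=8) = 8; D[2]=3 SHORT
step 3: need max(L[3]=6,C[2]=3) = 6; D[3]=6 ok
step 4: need max(L[4]=8,C[3]=4) = 8; D[4]=8 ok
step 5: need max(L[5]=2,C[4]=8) = 8; D[5]=8 ok
step 6: need max(L[6]=5,C[5]=8) = 8; D[6]=8 ok
step 7: need C[6]=3 = 3; D[7]=3 ok

hazard at step 2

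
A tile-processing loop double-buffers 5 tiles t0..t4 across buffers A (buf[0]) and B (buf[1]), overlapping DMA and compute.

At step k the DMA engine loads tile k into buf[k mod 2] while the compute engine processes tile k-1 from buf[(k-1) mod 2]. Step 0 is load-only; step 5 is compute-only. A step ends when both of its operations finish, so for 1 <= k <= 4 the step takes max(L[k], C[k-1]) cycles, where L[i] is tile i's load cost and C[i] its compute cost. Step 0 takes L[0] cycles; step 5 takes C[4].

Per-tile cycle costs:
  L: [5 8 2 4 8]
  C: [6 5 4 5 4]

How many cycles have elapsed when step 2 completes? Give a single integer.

end_cycle[2] = 18

[0] DMA t0→A (5c) ∥ CU idle ⇒ 5c, clock 5
[1] DMA t1→B (8c) ∥ CU A:t0 (6c) ⇒ 8c, clock 13
[2] DMA t2→A (2c) ∥ CU B:t1 (5c) ⇒ 5c, clock 18
[3] DMA t3→B (4c) ∥ CU A:t2 (4c) ⇒ 4c, clock 22
[4] DMA t4→A (8c) ∥ CU B:t3 (5c) ⇒ 8c, clock 30
[5] DMA idle ∥ CU A:t4 (4c) ⇒ 4c, clock 34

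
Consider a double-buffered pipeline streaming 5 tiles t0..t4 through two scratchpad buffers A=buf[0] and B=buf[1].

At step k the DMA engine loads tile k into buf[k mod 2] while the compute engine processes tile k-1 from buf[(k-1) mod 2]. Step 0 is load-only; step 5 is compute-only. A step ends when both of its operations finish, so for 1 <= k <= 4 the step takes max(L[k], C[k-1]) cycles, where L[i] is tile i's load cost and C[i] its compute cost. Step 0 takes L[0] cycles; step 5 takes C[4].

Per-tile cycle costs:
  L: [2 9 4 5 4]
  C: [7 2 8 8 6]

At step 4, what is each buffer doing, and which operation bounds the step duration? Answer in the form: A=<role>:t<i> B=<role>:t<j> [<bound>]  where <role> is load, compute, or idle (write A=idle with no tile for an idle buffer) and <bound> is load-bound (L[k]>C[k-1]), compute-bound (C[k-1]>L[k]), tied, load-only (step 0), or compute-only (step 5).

step 0: L[0]=2 → dur=2, Σ=2 | A=load:t0 B=idle [load-only]
step 1: L[1]=9 C[0]=7 → dur=9, Σ=11 | A=compute:t0 B=load:t1 [load-bound]
step 2: L[2]=4 C[1]=2 → dur=4, Σ=15 | A=load:t2 B=compute:t1 [load-bound]
step 3: L[3]=5 C[2]=8 → dur=8, Σ=23 | A=compute:t2 B=load:t3 [compute-bound]
step 4: L[4]=4 C[3]=8 → dur=8, Σ=31 | A=load:t4 B=compute:t3 [compute-bound]
step 5: C[4]=6 → dur=6, Σ=37 | A=compute:t4 B=idle [compute-only]

step 4: A=load:t4 B=compute:t3 [compute-bound]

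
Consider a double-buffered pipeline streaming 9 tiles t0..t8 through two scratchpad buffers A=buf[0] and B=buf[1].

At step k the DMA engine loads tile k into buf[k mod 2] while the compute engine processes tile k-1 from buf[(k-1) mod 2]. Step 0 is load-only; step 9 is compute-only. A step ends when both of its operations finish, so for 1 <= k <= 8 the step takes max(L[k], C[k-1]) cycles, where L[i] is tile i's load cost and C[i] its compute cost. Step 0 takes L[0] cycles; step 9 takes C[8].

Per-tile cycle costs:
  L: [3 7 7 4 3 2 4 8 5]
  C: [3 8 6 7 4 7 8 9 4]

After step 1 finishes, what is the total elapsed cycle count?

step 0: L[0]=3 → dur=3, Σ=3 | A=load:t0 B=idle [load-only]
step 1: L[1]=7 C[0]=3 → dur=7, Σ=10 | A=compute:t0 B=load:t1 [load-bound]
step 2: L[2]=7 C[1]=8 → dur=8, Σ=18 | A=load:t2 B=compute:t1 [compute-bound]
step 3: L[3]=4 C[2]=6 → dur=6, Σ=24 | A=compute:t2 B=load:t3 [compute-bound]
step 4: L[4]=3 C[3]=7 → dur=7, Σ=31 | A=load:t4 B=compute:t3 [compute-bound]
step 5: L[5]=2 C[4]=4 → dur=4, Σ=35 | A=compute:t4 B=load:t5 [compute-bound]
step 6: L[6]=4 C[5]=7 → dur=7, Σ=42 | A=load:t6 B=compute:t5 [compute-bound]
step 7: L[7]=8 C[6]=8 → dur=8, Σ=50 | A=compute:t6 B=load:t7 [tied]
step 8: L[8]=5 C[7]=9 → dur=9, Σ=59 | A=load:t8 B=compute:t7 [compute-bound]
step 9: C[8]=4 → dur=4, Σ=63 | A=compute:t8 B=idle [compute-only]

end_cycle[1] = 10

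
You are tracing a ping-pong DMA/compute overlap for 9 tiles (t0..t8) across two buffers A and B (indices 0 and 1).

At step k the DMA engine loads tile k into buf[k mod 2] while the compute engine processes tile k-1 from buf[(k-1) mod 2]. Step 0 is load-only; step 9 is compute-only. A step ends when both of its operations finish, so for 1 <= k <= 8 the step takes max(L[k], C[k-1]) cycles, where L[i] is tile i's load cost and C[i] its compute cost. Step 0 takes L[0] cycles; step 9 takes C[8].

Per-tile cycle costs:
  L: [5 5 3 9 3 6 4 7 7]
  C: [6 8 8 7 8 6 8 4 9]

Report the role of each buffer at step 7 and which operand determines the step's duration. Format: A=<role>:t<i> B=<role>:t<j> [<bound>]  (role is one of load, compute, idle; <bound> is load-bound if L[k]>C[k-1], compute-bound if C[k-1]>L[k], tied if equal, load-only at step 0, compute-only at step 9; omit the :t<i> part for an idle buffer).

step 7: A=compute:t6 B=load:t7 [compute-bound]

[0] DMA t0→A (5c) ∥ CU idle ⇒ 5c, clock 5
[1] DMA t1→B (5c) ∥ CU A:t0 (6c) ⇒ 6c, clock 11
[2] DMA t2→A (3c) ∥ CU B:t1 (8c) ⇒ 8c, clock 19
[3] DMA t3→B (9c) ∥ CU A:t2 (8c) ⇒ 9c, clock 28
[4] DMA t4→A (3c) ∥ CU B:t3 (7c) ⇒ 7c, clock 35
[5] DMA t5→B (6c) ∥ CU A:t4 (8c) ⇒ 8c, clock 43
[6] DMA t6→A (4c) ∥ CU B:t5 (6c) ⇒ 6c, clock 49
[7] DMA t7→B (7c) ∥ CU A:t6 (8c) ⇒ 8c, clock 57
[8] DMA t8→A (7c) ∥ CU B:t7 (4c) ⇒ 7c, clock 64
[9] DMA idle ∥ CU A:t8 (9c) ⇒ 9c, clock 73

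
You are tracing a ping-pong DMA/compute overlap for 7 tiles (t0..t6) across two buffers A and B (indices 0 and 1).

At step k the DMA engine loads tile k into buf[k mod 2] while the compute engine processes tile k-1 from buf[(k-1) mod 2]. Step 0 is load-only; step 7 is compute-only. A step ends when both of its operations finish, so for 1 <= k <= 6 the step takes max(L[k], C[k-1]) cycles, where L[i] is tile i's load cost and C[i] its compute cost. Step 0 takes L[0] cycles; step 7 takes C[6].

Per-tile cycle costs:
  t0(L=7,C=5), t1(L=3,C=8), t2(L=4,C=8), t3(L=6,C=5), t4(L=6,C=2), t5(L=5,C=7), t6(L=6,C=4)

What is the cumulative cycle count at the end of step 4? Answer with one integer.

end_cycle[4] = 34

  0. 7=7c; end=7; A:t0 B:-
  1. max(3,5)=5c; end=12; A:t0 B:t1
  2. max(4,8)=8c; end=20; A:t2 B:t1
  3. max(6,8)=8c; end=28; A:t2 B:t3
  4. max(6,5)=6c; end=34; A:t4 B:t3
  5. max(5,2)=5c; end=39; A:t4 B:t5
  6. max(6,7)=7c; end=46; A:t6 B:t5
  7. 4=4c; end=50; A:t6 B:t5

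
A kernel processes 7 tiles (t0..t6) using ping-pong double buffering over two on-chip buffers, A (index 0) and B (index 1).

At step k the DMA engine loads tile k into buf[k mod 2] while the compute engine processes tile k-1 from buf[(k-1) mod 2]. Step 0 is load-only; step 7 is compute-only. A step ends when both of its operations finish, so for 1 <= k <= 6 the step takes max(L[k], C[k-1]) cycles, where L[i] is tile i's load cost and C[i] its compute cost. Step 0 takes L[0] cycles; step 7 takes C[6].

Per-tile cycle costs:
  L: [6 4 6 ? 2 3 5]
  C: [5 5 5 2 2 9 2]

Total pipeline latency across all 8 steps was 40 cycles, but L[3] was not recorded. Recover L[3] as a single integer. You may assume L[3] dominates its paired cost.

L[3] = 7

step 0 | dur = L[0]=6 = 6
step 1 | dur = max(L[1]=4, C[0]=5) = 5
step 2 | dur = max(L[2]=6, C[1]=5) = 6
step 3 | dur = max(L[3]=?, C[2]=5) = L[3]  (unknown; binding)
step 4 | dur = max(L[4]=2, C[3]=2) = 2
step 5 | dur = max(L[5]=3, C[4]=2) = 3
step 6 | dur = max(L[6]=5, C[5]=9) = 9
step 7 | dur = C[6]=2 = 2
sum of known step durations = 33
dur[3] = total - known = 40 - 33 = 7
L[3] is the binding max in step 3, so L[3] = dur[3] = 7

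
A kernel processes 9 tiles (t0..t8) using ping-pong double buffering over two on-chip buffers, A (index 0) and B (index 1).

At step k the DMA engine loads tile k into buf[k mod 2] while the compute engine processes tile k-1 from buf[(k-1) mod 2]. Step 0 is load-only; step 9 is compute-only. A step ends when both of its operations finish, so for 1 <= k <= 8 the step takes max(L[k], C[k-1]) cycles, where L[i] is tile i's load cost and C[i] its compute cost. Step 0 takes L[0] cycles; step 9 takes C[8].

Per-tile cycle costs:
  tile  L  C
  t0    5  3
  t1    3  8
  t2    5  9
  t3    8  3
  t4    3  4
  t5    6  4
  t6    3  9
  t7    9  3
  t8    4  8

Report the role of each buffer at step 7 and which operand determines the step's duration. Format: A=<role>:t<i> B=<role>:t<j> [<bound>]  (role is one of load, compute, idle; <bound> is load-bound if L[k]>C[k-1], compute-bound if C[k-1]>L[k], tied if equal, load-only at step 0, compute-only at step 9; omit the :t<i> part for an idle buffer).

  0. 5=5c; end=5; A:t0 B:-
  1. max(3,3)=3c; end=8; A:t0 B:t1
  2. max(5,8)=8c; end=16; A:t2 B:t1
  3. max(8,9)=9c; end=25; A:t2 B:t3
  4. max(3,3)=3c; end=28; A:t4 B:t3
  5. max(6,4)=6c; end=34; A:t4 B:t5
  6. max(3,4)=4c; end=38; A:t6 B:t5
  7. max(9,9)=9c; end=47; A:t6 B:t7
  8. max(4,3)=4c; end=51; A:t8 B:t7
  9. 8=8c; end=59; A:t8 B:t7

step 7: A=compute:t6 B=load:t7 [tied]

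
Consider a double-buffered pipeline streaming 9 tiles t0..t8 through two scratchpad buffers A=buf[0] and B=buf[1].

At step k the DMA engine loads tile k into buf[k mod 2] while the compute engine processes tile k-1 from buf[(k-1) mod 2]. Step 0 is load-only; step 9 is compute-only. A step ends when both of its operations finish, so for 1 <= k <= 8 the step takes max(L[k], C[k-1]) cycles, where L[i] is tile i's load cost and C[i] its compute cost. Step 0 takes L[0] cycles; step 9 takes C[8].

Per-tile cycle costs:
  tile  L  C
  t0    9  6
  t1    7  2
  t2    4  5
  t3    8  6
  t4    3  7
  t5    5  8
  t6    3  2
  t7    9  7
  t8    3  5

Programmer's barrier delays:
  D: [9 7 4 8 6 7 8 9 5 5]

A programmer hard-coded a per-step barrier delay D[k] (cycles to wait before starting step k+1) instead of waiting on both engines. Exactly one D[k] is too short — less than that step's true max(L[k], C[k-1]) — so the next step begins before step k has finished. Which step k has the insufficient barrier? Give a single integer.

k=0 barrier L[0]=9→9c, D[0]=9 ok
k=1 barrier max(L[1]=7,C[0]=6)→7c, D[1]=7 ok
k=2 barrier max(L[2]=4,C[1]=2)→4c, D[2]=4 ok
k=3 barrier max(L[3]=8,C[2]=5)→8c, D[3]=8 ok
k=4 barrier max(L[4]=3,C[3]=6)→6c, D[4]=6 ok
k=5 barrier max(L[5]=5,C[4]=7)→7c, D[5]=7 ok
k=6 barrier max(L[6]=3,C[5]=8)→8c, D[6]=8 ok
k=7 barrier max(L[7]=9,C[6]=2)→9c, D[7]=9 ok
k=8 barrier max(L[8]=3,C[7]=7)→7c, D[8]=5 SHORT
k=9 barrier C[8]=5→5c, D[9]=5 ok

hazard at step 8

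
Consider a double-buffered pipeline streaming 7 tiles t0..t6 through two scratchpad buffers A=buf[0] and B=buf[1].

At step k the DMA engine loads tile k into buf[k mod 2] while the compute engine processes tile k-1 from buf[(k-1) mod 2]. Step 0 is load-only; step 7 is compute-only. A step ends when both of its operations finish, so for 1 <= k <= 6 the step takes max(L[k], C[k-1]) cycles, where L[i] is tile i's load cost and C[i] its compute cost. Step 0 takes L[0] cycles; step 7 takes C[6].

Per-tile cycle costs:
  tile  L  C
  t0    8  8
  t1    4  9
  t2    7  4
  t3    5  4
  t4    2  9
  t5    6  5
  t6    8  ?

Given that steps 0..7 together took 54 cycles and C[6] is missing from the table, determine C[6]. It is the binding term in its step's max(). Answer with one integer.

step 0 → dur = L[0]=8 = 8
step 1 → dur = max(L[1]=4, C[0]=8) = 8
step 2 → dur = max(L[2]=7, C[1]=9) = 9
step 3 → dur = max(L[3]=5, C[2]=4) = 5
step 4 → dur = max(L[4]=2, C[3]=4) = 4
step 5 → dur = max(L[5]=6, C[4]=9) = 9
step 6 → dur = max(L[6]=8, C[5]=5) = 8
step 7 → dur = C[6]=? = C[6]  (unknown; binding)
sum of known step durations = 51
dur[7] = total - known = 54 - 51 = 3
C[6] is the binding max in step 7, so C[6] = dur[7] = 3

C[6] = 3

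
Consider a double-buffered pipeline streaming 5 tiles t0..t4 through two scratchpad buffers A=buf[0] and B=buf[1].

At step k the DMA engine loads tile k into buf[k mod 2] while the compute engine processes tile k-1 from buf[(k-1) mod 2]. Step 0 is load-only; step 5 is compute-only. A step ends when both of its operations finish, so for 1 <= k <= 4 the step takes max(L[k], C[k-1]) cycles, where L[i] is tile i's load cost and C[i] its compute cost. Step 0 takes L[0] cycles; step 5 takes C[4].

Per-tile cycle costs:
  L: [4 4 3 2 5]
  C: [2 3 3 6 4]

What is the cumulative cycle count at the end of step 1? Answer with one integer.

  0. 4=4c; end=4; A:t0 B:-
  1. max(4,2)=4c; end=8; A:t0 B:t1
  2. max(3,3)=3c; end=11; A:t2 B:t1
  3. max(2,3)=3c; end=14; A:t2 B:t3
  4. max(5,6)=6c; end=20; A:t4 B:t3
  5. 4=4c; end=24; A:t4 B:t3

end_cycle[1] = 8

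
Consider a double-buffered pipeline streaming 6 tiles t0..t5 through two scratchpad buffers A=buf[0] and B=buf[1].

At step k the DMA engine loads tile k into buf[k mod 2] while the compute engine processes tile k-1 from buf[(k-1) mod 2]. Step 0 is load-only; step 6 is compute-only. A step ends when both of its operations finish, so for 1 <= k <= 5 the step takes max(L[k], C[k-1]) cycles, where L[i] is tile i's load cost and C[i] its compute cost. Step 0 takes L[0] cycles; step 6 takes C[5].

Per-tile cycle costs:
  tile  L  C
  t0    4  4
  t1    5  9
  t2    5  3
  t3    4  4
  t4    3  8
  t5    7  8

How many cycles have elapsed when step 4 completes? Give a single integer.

  0. 4=4c; end=4; A:t0 B:-
  1. max(5,4)=5c; end=9; A:t0 B:t1
  2. max(5,9)=9c; end=18; A:t2 B:t1
  3. max(4,3)=4c; end=22; A:t2 B:t3
  4. max(3,4)=4c; end=26; A:t4 B:t3
  5. max(7,8)=8c; end=34; A:t4 B:t5
  6. 8=8c; end=42; A:t4 B:t5

end_cycle[4] = 26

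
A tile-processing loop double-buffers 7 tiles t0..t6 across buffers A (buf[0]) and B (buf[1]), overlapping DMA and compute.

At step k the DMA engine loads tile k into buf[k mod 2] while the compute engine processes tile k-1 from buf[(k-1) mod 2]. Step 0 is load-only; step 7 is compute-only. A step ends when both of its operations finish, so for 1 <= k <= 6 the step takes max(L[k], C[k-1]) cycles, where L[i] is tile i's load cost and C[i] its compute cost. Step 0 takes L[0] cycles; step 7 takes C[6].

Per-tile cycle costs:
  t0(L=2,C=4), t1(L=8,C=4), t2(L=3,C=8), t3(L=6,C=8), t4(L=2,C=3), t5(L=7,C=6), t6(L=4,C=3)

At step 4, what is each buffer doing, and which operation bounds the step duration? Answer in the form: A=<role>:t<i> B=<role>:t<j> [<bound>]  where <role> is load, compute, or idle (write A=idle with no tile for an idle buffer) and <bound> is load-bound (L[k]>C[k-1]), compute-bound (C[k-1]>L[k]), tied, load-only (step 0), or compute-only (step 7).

step 4: A=load:t4 B=compute:t3 [compute-bound]

[0] DMA t0→A (2c) ∥ CU idle ⇒ 2c, clock 2
[1] DMA t1→B (8c) ∥ CU A:t0 (4c) ⇒ 8c, clock 10
[2] DMA t2→A (3c) ∥ CU B:t1 (4c) ⇒ 4c, clock 14
[3] DMA t3→B (6c) ∥ CU A:t2 (8c) ⇒ 8c, clock 22
[4] DMA t4→A (2c) ∥ CU B:t3 (8c) ⇒ 8c, clock 30
[5] DMA t5→B (7c) ∥ CU A:t4 (3c) ⇒ 7c, clock 37
[6] DMA t6→A (4c) ∥ CU B:t5 (6c) ⇒ 6c, clock 43
[7] DMA idle ∥ CU A:t6 (3c) ⇒ 3c, clock 46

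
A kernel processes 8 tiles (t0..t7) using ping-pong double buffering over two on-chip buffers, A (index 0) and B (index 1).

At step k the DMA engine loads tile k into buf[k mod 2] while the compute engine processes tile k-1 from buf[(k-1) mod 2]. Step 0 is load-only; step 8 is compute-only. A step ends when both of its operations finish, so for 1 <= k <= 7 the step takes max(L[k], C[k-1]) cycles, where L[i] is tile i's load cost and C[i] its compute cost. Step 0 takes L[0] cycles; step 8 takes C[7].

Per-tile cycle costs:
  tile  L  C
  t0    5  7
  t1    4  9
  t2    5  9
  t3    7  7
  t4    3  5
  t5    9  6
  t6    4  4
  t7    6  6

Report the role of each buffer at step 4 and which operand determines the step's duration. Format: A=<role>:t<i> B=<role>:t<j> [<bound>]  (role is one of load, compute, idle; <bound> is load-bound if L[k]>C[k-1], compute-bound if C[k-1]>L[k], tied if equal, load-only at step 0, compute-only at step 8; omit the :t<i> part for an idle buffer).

step 4: A=load:t4 B=compute:t3 [compute-bound]

step 0: L[0]=5 → dur=5, Σ=5 | A=load:t0 B=idle [load-only]
step 1: L[1]=4 C[0]=7 → dur=7, Σ=12 | A=compute:t0 B=load:t1 [compute-bound]
step 2: L[2]=5 C[1]=9 → dur=9, Σ=21 | A=load:t2 B=compute:t1 [compute-bound]
step 3: L[3]=7 C[2]=9 → dur=9, Σ=30 | A=compute:t2 B=load:t3 [compute-bound]
step 4: L[4]=3 C[3]=7 → dur=7, Σ=37 | A=load:t4 B=compute:t3 [compute-bound]
step 5: L[5]=9 C[4]=5 → dur=9, Σ=46 | A=compute:t4 B=load:t5 [load-bound]
step 6: L[6]=4 C[5]=6 → dur=6, Σ=52 | A=load:t6 B=compute:t5 [compute-bound]
step 7: L[7]=6 C[6]=4 → dur=6, Σ=58 | A=compute:t6 B=load:t7 [load-bound]
step 8: C[7]=6 → dur=6, Σ=64 | A=idle B=compute:t7 [compute-only]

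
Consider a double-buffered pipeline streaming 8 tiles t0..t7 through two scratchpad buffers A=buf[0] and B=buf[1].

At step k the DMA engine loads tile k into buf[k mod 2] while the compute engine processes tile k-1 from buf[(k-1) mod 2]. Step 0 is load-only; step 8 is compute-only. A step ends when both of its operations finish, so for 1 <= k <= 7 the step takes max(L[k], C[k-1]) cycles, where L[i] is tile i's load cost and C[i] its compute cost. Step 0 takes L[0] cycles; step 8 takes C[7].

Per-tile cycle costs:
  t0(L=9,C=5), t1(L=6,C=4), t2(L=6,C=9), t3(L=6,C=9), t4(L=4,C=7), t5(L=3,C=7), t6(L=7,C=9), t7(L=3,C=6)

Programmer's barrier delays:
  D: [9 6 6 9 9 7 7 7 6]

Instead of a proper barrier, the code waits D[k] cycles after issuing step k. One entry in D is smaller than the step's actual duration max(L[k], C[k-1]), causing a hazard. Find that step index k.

hazard at step 7

k=0 barrier L[0]=9→9c, D[0]=9 ok
k=1 barrier max(L[1]=6,C[0]=5)→6c, D[1]=6 ok
k=2 barrier max(L[2]=6,C[1]=4)→6c, D[2]=6 ok
k=3 barrier max(L[3]=6,C[2]=9)→9c, D[3]=9 ok
k=4 barrier max(L[4]=4,C[3]=9)→9c, D[4]=9 ok
k=5 barrier max(L[5]=3,C[4]=7)→7c, D[5]=7 ok
k=6 barrier max(L[6]=7,C[5]=7)→7c, D[6]=7 ok
k=7 barrier max(L[7]=3,C[6]=9)→9c, D[7]=7 SHORT
k=8 barrier C[7]=6→6c, D[8]=6 ok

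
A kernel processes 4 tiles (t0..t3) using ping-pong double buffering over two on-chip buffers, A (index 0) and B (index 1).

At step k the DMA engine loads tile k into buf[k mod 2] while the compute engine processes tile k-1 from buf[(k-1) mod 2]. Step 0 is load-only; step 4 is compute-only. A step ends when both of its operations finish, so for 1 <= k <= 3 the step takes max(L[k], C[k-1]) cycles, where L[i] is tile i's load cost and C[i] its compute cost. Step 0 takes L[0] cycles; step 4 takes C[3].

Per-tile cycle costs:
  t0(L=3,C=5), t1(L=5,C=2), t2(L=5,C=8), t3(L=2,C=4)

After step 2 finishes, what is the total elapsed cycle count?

[0] DMA t0→A (3c) ∥ CU idle ⇒ 3c, clock 3
[1] DMA t1→B (5c) ∥ CU A:t0 (5c) ⇒ 5c, clock 8
[2] DMA t2→A (5c) ∥ CU B:t1 (2c) ⇒ 5c, clock 13
[3] DMA t3→B (2c) ∥ CU A:t2 (8c) ⇒ 8c, clock 21
[4] DMA idle ∥ CU B:t3 (4c) ⇒ 4c, clock 25

end_cycle[2] = 13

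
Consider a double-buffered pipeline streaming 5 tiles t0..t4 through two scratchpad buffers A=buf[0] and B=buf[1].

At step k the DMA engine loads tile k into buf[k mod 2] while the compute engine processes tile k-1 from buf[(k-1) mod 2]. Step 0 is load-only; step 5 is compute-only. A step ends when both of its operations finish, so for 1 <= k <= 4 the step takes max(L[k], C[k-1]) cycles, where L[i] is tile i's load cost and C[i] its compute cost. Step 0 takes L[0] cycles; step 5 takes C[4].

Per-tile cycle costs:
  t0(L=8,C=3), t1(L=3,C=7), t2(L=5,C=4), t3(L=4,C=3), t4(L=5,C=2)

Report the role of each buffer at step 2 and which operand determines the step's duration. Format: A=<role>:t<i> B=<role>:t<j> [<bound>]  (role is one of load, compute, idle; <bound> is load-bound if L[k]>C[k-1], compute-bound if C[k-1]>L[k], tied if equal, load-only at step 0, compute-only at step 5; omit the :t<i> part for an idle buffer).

step 2: A=load:t2 B=compute:t1 [compute-bound]

k=0 load=t0/8c comp=- wait=8 total=8
k=1 load=t1/3c comp=t0/3c wait=3 total=11
k=2 load=t2/5c comp=t1/7c wait=7 total=18
k=3 load=t3/4c comp=t2/4c wait=4 total=22
k=4 load=t4/5c comp=t3/3c wait=5 total=27
k=5 load=- comp=t4/2c wait=2 total=29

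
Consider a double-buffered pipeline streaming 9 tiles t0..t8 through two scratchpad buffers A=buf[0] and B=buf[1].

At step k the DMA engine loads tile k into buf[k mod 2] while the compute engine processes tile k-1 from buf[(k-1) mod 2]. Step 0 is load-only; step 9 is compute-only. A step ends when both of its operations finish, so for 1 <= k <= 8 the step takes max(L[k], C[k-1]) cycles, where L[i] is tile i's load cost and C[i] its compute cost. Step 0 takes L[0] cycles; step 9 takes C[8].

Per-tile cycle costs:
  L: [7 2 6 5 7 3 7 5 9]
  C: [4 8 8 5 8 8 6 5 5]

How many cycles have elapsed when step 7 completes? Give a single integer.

end_cycle[7] = 56

step 0: L[0]=7 → dur=7, Σ=7 | A=load:t0 B=idle [load-only]
step 1: L[1]=2 C[0]=4 → dur=4, Σ=11 | A=compute:t0 B=load:t1 [compute-bound]
step 2: L[2]=6 C[1]=8 → dur=8, Σ=19 | A=load:t2 B=compute:t1 [compute-bound]
step 3: L[3]=5 C[2]=8 → dur=8, Σ=27 | A=compute:t2 B=load:t3 [compute-bound]
step 4: L[4]=7 C[3]=5 → dur=7, Σ=34 | A=load:t4 B=compute:t3 [load-bound]
step 5: L[5]=3 C[4]=8 → dur=8, Σ=42 | A=compute:t4 B=load:t5 [compute-bound]
step 6: L[6]=7 C[5]=8 → dur=8, Σ=50 | A=load:t6 B=compute:t5 [compute-bound]
step 7: L[7]=5 C[6]=6 → dur=6, Σ=56 | A=compute:t6 B=load:t7 [compute-bound]
step 8: L[8]=9 C[7]=5 → dur=9, Σ=65 | A=load:t8 B=compute:t7 [load-bound]
step 9: C[8]=5 → dur=5, Σ=70 | A=compute:t8 B=idle [compute-only]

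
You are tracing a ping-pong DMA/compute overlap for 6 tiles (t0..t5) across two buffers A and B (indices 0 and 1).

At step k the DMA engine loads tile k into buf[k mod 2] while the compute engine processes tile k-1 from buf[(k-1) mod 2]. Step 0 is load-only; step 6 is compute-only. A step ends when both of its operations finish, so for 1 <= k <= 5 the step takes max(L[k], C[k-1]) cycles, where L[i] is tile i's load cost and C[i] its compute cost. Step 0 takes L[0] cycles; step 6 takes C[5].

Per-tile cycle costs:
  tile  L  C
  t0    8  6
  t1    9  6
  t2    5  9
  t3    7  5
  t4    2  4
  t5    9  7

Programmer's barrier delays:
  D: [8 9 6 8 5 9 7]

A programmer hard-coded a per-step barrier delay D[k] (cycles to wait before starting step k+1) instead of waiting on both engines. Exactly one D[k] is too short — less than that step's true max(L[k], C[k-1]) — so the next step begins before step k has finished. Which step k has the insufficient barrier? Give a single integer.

hazard at step 3

[0] required=L[0]=8=8 vs D=8 ok
[1] required=max(L[1]=9,C[0]=6)=9 vs D=9 ok
[2] required=max(L[2]=5,C[1]=6)=6 vs D=6 ok
[3] required=max(L[3]=7,C[2]=9)=9 vs D=8 SHORT
[4] required=max(L[4]=2,C[3]=5)=5 vs D=5 ok
[5] required=max(L[5]=9,C[4]=4)=9 vs D=9 ok
[6] required=C[5]=7=7 vs D=7 ok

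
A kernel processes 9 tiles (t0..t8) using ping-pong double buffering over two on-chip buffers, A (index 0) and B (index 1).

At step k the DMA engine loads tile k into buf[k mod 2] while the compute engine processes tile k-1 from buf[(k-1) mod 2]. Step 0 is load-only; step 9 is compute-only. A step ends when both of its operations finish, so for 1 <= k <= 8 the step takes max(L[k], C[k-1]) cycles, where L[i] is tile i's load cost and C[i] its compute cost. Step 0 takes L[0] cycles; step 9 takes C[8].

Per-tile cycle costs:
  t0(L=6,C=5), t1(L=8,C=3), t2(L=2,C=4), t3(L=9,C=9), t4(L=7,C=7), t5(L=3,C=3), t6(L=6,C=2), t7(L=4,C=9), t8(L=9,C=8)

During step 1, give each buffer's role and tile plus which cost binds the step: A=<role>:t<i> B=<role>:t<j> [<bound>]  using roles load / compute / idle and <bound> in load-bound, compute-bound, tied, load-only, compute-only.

step 0: L[0]=6 → dur=6, Σ=6 | A=load:t0 B=idle [load-only]
step 1: L[1]=8 C[0]=5 → dur=8, Σ=14 | A=compute:t0 B=load:t1 [load-bound]
step 2: L[2]=2 C[1]=3 → dur=3, Σ=17 | A=load:t2 B=compute:t1 [compute-bound]
step 3: L[3]=9 C[2]=4 → dur=9, Σ=26 | A=compute:t2 B=load:t3 [load-bound]
step 4: L[4]=7 C[3]=9 → dur=9, Σ=35 | A=load:t4 B=compute:t3 [compute-bound]
step 5: L[5]=3 C[4]=7 → dur=7, Σ=42 | A=compute:t4 B=load:t5 [compute-bound]
step 6: L[6]=6 C[5]=3 → dur=6, Σ=48 | A=load:t6 B=compute:t5 [load-bound]
step 7: L[7]=4 C[6]=2 → dur=4, Σ=52 | A=compute:t6 B=load:t7 [load-bound]
step 8: L[8]=9 C[7]=9 → dur=9, Σ=61 | A=load:t8 B=compute:t7 [tied]
step 9: C[8]=8 → dur=8, Σ=69 | A=compute:t8 B=idle [compute-only]

step 1: A=compute:t0 B=load:t1 [load-bound]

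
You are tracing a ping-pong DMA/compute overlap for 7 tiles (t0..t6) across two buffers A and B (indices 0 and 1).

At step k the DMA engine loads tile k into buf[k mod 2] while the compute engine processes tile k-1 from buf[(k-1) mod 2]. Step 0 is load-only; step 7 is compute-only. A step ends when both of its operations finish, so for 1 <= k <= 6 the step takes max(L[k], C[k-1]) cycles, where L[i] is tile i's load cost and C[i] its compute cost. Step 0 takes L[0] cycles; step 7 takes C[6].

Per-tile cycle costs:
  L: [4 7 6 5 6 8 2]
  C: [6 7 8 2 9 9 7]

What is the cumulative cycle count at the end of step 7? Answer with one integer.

step 0: L[0]=4 → dur=4, Σ=4 | A=load:t0 B=idle [load-only]
step 1: L[1]=7 C[0]=6 → dur=7, Σ=11 | A=compute:t0 B=load:t1 [load-bound]
step 2: L[2]=6 C[1]=7 → dur=7, Σ=18 | A=load:t2 B=compute:t1 [compute-bound]
step 3: L[3]=5 C[2]=8 → dur=8, Σ=26 | A=compute:t2 B=load:t3 [compute-bound]
step 4: L[4]=6 C[3]=2 → dur=6, Σ=32 | A=load:t4 B=compute:t3 [load-bound]
step 5: L[5]=8 C[4]=9 → dur=9, Σ=41 | A=compute:t4 B=load:t5 [compute-bound]
step 6: L[6]=2 C[5]=9 → dur=9, Σ=50 | A=load:t6 B=compute:t5 [compute-bound]
step 7: C[6]=7 → dur=7, Σ=57 | A=compute:t6 B=idle [compute-only]

end_cycle[7] = 57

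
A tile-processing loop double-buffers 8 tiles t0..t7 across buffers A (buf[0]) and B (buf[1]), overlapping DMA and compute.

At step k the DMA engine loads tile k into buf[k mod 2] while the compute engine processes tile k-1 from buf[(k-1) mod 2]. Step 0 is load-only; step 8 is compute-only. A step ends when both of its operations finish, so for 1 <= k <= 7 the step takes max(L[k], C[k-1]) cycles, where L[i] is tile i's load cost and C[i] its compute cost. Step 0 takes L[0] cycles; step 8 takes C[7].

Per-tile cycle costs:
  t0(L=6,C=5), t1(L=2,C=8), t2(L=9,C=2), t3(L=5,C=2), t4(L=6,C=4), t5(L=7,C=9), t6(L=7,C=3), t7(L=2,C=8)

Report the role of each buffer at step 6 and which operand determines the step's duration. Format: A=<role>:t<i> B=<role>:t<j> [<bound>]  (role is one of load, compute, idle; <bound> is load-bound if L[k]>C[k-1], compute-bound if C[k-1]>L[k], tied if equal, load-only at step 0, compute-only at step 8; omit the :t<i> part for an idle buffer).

step 6: A=load:t6 B=compute:t5 [compute-bound]

[0] DMA t0→A (6c) ∥ CU idle ⇒ 6c, clock 6
[1] DMA t1→B (2c) ∥ CU A:t0 (5c) ⇒ 5c, clock 11
[2] DMA t2→A (9c) ∥ CU B:t1 (8c) ⇒ 9c, clock 20
[3] DMA t3→B (5c) ∥ CU A:t2 (2c) ⇒ 5c, clock 25
[4] DMA t4→A (6c) ∥ CU B:t3 (2c) ⇒ 6c, clock 31
[5] DMA t5→B (7c) ∥ CU A:t4 (4c) ⇒ 7c, clock 38
[6] DMA t6→A (7c) ∥ CU B:t5 (9c) ⇒ 9c, clock 47
[7] DMA t7→B (2c) ∥ CU A:t6 (3c) ⇒ 3c, clock 50
[8] DMA idle ∥ CU B:t7 (8c) ⇒ 8c, clock 58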